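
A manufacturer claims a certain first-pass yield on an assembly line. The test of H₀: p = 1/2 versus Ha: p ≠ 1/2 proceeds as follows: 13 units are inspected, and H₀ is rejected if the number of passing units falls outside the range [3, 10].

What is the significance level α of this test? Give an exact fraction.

Under H₀, Y ~ Binomial(13, 1/2); α is the probability of landing in either tail, P(Y ≤ 2) + P(Y ≥ 11).
Each tail has probability (1 + 13 + 78)/8192; doubling gives α = 184/8192 = 23/1024.

23/1024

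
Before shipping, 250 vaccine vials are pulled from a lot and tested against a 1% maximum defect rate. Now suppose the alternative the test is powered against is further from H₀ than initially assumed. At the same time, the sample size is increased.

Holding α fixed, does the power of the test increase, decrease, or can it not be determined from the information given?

The further the true parameter sits from the null value, the more of the Ha sampling distribution falls in the rejection region. More data shrinks sampling variability; the test statistic under Ha concentrates further from the null value, making rejection more likely. Both changes push β in the same direction.
Since power = 1 − β and β decreases, power increases.

It increases.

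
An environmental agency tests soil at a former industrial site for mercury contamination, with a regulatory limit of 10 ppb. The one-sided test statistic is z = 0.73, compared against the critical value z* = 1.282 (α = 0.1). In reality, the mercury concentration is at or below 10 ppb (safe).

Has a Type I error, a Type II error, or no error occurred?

The conventional null hypothesis is that the mercury concentration is at or below 10 ppb (safe).
Since z = 0.73 ≤ z* = 1.282, H₀ is not rejected.
H₀ is true (actually the mercury concentration is at or below 10 ppb (safe)).
The decision matches the true state — no error.

Neither — the decision is correct.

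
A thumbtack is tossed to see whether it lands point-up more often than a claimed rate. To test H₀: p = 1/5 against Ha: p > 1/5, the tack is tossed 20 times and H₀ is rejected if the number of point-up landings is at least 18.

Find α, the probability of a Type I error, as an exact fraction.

α = P(reject H₀ | H₀ true) = P(X ≥ 18 | p = 1/5), with X ~ Binomial(20, 1/5).
Summing C(20,j)(1/5)^j(4/5)^{20−j} for j = 18,…,20 gives 3121/95367431640625.

3121/95367431640625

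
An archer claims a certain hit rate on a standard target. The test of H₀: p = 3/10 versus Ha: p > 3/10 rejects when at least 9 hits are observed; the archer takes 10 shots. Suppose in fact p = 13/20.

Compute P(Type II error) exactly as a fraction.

9359826552041/10240000000000

A Type II error is failing to reject when Ha holds: with p = 13/20, β = P(S ≤ 8).
Summing C(10,j)·(13/20)^j·(7/20)^{10-j} for j = 0..8 gives 9359826552041/10240000000000.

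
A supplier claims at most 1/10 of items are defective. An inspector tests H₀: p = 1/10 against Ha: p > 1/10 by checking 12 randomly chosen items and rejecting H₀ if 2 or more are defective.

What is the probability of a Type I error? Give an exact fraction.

340997748211/1000000000000

Under H₀, K ~ Binomial(12, 1/10); the Type I error rate is P(K ≥ 2).
Computing the lower-tail complement: 1 − 659002251789/1000000000000 = 340997748211/1000000000000.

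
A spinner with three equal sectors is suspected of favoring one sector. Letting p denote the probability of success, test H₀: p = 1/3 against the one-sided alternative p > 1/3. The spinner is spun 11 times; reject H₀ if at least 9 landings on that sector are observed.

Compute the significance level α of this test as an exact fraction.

α = P(reject H₀ | H₀ true) = P(X ≥ 9 | p = 1/3), with X ~ Binomial(11, 1/3).
Summing C(11,j)(1/3)^j(2/3)^{11−j} for j = 9,…,11 gives 1/729.

1/729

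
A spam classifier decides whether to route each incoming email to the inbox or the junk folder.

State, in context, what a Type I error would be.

A Type I error would mean concluding that the message is spam when in fact the message is legitimate (not spam).

With the conventional null hypothesis that the message is legitimate (not spam):
A Type I error is rejecting H₀ when H₀ is true.
Here that means sending the message to the spam folder when actually the message is legitimate (not spam).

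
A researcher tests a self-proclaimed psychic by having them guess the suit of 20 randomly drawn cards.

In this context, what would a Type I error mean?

A Type I error would mean concluding that the subject performs better than chance when in fact the subject is guessing at random (p = 1/4).

With the conventional null hypothesis that the subject is guessing at random (p = 1/4):
A Type I error is rejecting H₀ when H₀ is true.
Here that means concluding the subject has some ability beyond chance when actually the subject is guessing at random (p = 1/4).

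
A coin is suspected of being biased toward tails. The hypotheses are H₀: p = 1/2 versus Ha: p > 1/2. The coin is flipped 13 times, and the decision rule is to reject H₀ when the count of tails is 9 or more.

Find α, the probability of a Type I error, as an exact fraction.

1093/8192

The Type I error probability is α = P(S ≥ 9) computed under H₀, where S ~ Binomial(13, 1/2).
P(S ≥ 9) = [C(13,9) + C(13,10) + C(13,11) + C(13,12) + C(13,13)] / 2^13 = (715 + 286 + 78 + 13 + 1) / 8192 = 1093/8192.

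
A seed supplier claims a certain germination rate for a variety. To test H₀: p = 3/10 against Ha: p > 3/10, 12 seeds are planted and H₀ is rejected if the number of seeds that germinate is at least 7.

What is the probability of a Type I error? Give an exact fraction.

19300421529/500000000000

Under H₀, Y ~ Binomial(12, 3/10), and α = P(Y ≥ 7).
Adding the binomial terms for j = 7 through 12 with p = 3/10 yields 19300421529/500000000000.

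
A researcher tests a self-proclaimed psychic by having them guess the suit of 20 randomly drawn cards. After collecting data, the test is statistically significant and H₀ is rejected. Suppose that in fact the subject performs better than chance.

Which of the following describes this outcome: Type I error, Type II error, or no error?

No error — this is a correct decision.

The conventional null hypothesis here is that the subject is guessing at random (p = 1/4).
The test rejected a false H₀ — the decision matches the true state.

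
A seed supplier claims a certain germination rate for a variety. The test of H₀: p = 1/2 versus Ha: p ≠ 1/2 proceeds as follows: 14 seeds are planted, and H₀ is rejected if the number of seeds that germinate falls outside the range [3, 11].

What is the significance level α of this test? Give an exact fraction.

53/4096

The significance level is the null-hypothesis probability of the rejection region {≤2} ∪ {≥12}.
Each tail has probability (1 + 14 + 91)/16384; doubling gives α = 212/16384 = 53/4096.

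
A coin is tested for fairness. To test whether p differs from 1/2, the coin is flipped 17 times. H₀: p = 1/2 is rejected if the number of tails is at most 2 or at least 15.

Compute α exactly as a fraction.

77/32768

α = P(S ≤ 2 or S ≥ 15 | p = 1/2), S ~ Binomial(17, 1/2).
By symmetry, α = 2·P(S ≤ 2) = 2·(1 + 17 + 136)/131072 = 308/131072 = 77/32768.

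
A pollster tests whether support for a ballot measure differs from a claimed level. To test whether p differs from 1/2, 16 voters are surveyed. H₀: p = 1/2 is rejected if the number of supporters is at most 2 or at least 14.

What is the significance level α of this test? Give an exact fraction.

α = P(X ≤ 2 or X ≥ 14 | p = 1/2), X ~ Binomial(16, 1/2).
The two tails are symmetric, so α = 2·(1 + 16 + 120)/2^16 = 274/65536 = 137/32768.

137/32768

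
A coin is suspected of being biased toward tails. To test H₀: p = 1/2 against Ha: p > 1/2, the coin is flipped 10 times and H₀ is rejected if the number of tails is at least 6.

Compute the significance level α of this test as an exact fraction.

193/512

α = P(reject H₀ | H₀ true) = P(K ≥ 6 | p = 1/2), with K ~ Binomial(10, 1/2).
Summing the upper tail: (210 + 120 + 45 + 10 + 1) / 2^10 = 386/1024 = 193/512.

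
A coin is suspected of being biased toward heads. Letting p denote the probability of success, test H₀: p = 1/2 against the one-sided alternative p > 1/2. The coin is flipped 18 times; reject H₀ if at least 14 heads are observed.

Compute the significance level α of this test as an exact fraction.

253/16384

The Type I error probability is α = P(S ≥ 14) computed under H₀, where S ~ Binomial(18, 1/2).
Summing the upper tail: (3060 + 816 + 153 + 18 + 1) / 2^18 = 4048/262144 = 253/16384.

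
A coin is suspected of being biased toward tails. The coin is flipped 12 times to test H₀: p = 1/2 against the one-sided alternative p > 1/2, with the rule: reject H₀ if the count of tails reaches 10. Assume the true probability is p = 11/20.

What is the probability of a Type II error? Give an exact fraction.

784677287856069/819200000000000

β = P(fail to reject H₀ | Ha true) = P(X ≤ 9 | p = 11/20), X ~ Binomial(12, 11/20).
Equivalently, β = 1 − P(X ≥ 10) = 784677287856069/819200000000000.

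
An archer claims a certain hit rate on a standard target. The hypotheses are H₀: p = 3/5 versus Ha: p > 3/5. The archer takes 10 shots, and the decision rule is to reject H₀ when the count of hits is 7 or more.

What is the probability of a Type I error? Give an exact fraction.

The Type I error probability is α = P(Y ≥ 7) computed under H₀, where Y ~ Binomial(10, 3/5).
Summing C(10,j)(3/5)^j(2/5)^{10−j} for j = 7,…,10 gives 3733209/9765625.

3733209/9765625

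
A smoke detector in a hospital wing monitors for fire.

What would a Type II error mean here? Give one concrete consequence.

With the conventional null hypothesis that there is no fire:
A Type II error is failing to reject H₀ when H₀ is false.
Here that means remaining silent when actually there is a fire.

A Type II error would mean concluding that there is no fire (or at least failing to establish that there is a fire) when in fact there is a fire. Consequence: a real fire goes undetected.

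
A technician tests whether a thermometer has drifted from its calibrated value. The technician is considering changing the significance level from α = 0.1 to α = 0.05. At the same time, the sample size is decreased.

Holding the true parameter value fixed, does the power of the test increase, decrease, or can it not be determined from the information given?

Lowering α raises the bar for rejection; under Ha, the test now fails to reject on outcomes it previously would have rejected. Reducing n widens both sampling distributions, so the test has less ability to distinguish Ha from H₀. Both changes push β in the same direction.
Since power = 1 − β and β increases, power decreases.

It decreases.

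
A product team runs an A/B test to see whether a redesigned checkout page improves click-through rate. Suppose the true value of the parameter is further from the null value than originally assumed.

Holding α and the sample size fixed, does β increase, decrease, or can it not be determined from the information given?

A larger true effect moves the Ha sampling distribution further from the H₀ critical value, making rejection more likely when Ha is true.

It decreases.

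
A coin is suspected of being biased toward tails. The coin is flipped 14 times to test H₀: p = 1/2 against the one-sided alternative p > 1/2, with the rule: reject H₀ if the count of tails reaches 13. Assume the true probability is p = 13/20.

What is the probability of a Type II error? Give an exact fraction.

1604780863168259917/1638400000000000000

β = P(fail to reject H₀ | Ha true) = P(S ≤ 12 | p = 13/20), S ~ Binomial(14, 13/20).
Equivalently, β = 1 − P(S ≥ 13) = 1604780863168259917/1638400000000000000.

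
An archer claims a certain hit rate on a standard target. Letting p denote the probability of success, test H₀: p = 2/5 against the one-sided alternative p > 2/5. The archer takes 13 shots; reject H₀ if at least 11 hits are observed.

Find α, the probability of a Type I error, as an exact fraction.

1605632/1220703125

α = P(reject H₀ | H₀ true) = P(S ≥ 11 | p = 2/5), with S ~ Binomial(13, 2/5).
Adding the binomial terms for j = 11 through 13 with p = 2/5 yields 1605632/1220703125.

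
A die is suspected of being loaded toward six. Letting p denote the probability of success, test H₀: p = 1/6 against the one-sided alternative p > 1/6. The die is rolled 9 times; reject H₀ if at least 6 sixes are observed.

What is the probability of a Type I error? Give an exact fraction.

α = P(reject H₀ | H₀ true) = P(S ≥ 6 | p = 1/6), with S ~ Binomial(9, 1/6).
Adding the binomial terms for j = 6 through 9 with p = 1/6 yields 5723/5038848.

5723/5038848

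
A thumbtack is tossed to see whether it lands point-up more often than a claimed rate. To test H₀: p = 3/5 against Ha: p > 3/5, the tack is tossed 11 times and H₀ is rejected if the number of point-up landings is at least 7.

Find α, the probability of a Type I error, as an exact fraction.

5202873/9765625

Under H₀, S ~ Binomial(11, 3/5), and α = P(S ≥ 7).
P(S ≥ 7) = Σ_{j=7}^{11} C(11,j)·(3/5)^j·(2/5)^{11-j} = 5202873/9765625.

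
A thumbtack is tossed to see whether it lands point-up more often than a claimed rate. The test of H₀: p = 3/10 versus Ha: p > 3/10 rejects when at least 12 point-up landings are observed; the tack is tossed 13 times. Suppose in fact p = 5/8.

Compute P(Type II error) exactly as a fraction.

134753406597/137438953472

Under the alternative p = 5/8, K ~ Binomial(13, 5/8); β is the probability the test does not reject, P(K < 12).
Equivalently, β = 1 − P(K ≥ 12) = 134753406597/137438953472.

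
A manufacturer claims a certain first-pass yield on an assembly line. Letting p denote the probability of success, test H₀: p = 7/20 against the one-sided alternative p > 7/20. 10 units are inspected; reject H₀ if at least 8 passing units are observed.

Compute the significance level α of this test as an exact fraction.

α = P(reject H₀ | H₀ true) = P(K ≥ 8 | p = 7/20), with K ~ Binomial(10, 7/20).
P(K ≥ 8) = Σ_{j=8}^{10} C(10,j)·(7/20)^j·(13/20)^{10-j} = 12342438941/2560000000000.

12342438941/2560000000000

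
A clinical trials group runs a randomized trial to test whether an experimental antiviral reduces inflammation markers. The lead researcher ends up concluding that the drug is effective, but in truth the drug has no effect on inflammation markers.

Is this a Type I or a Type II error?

The null hypothesis here is that the drug has no effect on inflammation markers.
'Concluding that the drug is effective' corresponds to rejecting H₀.
H₀ was rejected but H₀ is true — a Type I error (false positive).

Type I error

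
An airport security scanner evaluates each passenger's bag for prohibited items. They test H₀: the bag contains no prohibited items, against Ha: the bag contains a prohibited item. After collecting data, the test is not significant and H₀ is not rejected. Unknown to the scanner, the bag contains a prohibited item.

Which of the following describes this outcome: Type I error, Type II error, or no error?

H₀ was not rejected, but H₀ is actually false.
Failing to reject a false null hypothesis is a Type II error (false negative).

Type II error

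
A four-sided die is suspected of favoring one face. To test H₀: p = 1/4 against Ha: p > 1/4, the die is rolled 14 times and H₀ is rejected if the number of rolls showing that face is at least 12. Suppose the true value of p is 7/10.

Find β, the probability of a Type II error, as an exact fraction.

41958212136219/50000000000000

Under the alternative p = 7/10, K ~ Binomial(14, 7/10); β is the probability the test does not reject, P(K < 12).
Adding the binomial probabilities P(K=0)+…+P(K=11) at p = 7/10 gives 41958212136219/50000000000000.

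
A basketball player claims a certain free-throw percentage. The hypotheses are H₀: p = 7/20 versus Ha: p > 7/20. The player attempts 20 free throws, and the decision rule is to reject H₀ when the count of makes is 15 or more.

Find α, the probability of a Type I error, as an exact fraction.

8141536504788768391093/26214400000000000000000000

α = P(reject H₀ | H₀ true) = P(X ≥ 15 | p = 7/20), with X ~ Binomial(20, 7/20).
P(X ≥ 15) = Σ_{j=15}^{20} C(20,j)·(7/20)^j·(13/20)^{20-j} = 8141536504788768391093/26214400000000000000000000.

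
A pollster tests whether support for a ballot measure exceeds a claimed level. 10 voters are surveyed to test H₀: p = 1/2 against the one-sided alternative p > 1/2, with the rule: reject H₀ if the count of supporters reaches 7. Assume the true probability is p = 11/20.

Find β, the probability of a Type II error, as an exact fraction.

1878942860721/2560000000000

Under the alternative p = 11/20, S ~ Binomial(10, 11/20); β is the probability the test does not reject, P(S < 7).
Equivalently, β = 1 − P(S ≥ 7) = 1878942860721/2560000000000.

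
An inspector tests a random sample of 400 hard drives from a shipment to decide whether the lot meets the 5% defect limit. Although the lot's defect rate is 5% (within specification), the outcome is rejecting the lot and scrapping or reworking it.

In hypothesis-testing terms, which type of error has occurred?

The null hypothesis here is that the lot's defect rate is 5% (within specification).
'Rejecting the lot and scrapping or reworking it' corresponds to rejecting H₀.
H₀ was rejected but H₀ is true — a Type I error (false positive).

Type I error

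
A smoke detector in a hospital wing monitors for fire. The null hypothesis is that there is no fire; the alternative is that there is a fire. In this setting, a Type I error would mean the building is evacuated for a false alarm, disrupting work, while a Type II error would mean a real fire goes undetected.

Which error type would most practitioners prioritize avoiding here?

The Type II consequence (a real fire goes undetected) is more severe than the Type I consequence (the building is evacuated for a false alarm, disrupting work).

Type II error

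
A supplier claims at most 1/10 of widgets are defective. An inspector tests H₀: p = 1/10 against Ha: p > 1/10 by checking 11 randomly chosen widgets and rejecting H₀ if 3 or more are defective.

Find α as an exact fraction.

1791237017/20000000000

α = P(reject H₀ | H₀ true) = P(X ≥ 3 | p = 1/10), X ~ Binomial(11, 1/10).
Computing the lower-tail complement: 1 − 18208762983/20000000000 = 1791237017/20000000000.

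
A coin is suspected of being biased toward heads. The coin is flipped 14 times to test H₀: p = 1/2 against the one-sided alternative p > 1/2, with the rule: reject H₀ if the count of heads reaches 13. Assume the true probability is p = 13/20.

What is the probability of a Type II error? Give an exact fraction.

1604780863168259917/1638400000000000000

A Type II error is failing to reject when Ha holds: with p = 13/20, β = P(S ≤ 12).
Adding the binomial probabilities P(S=0)+…+P(S=12) at p = 13/20 gives 1604780863168259917/1638400000000000000.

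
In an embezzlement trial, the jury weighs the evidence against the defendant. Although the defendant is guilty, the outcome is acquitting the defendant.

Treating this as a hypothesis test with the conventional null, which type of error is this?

Type II error

The null hypothesis here is that the defendant is innocent.
'Acquitting the defendant' corresponds to failing to reject H₀.
H₀ was not rejected but H₀ is false — a Type II error (false negative).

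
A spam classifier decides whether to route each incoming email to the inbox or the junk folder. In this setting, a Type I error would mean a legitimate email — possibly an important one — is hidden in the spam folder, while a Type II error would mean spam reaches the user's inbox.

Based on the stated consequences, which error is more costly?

Type I error

The Type I consequence (a legitimate email — possibly an important one — is hidden in the spam folder) is more severe than the Type II consequence (spam reaches the user's inbox).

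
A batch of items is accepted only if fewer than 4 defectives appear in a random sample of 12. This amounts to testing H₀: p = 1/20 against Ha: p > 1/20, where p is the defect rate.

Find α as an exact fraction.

1832061525793/819200000000000

Under H₀, X ~ Binomial(12, 1/20); the Type I error rate is P(X ≥ 4).
α = 1 − P(X ≤ 3) = 1 − 817367938474207/819200000000000 = 1832061525793/819200000000000.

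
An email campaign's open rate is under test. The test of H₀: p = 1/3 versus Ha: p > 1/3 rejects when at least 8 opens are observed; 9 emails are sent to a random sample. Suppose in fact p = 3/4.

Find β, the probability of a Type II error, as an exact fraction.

β = P(fail to reject H₀ | Ha true) = P(X ≤ 7 | p = 3/4), X ~ Binomial(9, 3/4).
Equivalently, β = 1 − P(X ≥ 8) = 45853/65536.

45853/65536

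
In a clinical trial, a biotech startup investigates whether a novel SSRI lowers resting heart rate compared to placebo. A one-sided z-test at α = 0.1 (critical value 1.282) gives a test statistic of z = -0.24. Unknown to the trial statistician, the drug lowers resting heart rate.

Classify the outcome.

The conventional null hypothesis is that the drug has no effect on resting heart rate.
Since z = -0.24 ≤ z* = 1.282, H₀ is not rejected.
H₀ is false (actually the drug lowers resting heart rate).
Failing to reject a false H₀ is a Type II error.

Type II error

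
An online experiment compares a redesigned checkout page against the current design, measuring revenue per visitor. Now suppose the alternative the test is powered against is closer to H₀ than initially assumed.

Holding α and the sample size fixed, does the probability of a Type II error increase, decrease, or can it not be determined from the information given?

When the true parameter is near the null value, the test has a harder time distinguishing Ha from H₀.

It increases.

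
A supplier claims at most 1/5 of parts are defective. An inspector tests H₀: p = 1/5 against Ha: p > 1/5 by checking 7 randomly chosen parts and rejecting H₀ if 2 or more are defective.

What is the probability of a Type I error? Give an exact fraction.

Under H₀, Y ~ Binomial(7, 1/5); the Type I error rate is P(Y ≥ 2).
Via the complement, α = 1 − Σ_{j=0}^{1} C(7,j)(1/5)^j(4/5)^{7-j} = 33069/78125.

33069/78125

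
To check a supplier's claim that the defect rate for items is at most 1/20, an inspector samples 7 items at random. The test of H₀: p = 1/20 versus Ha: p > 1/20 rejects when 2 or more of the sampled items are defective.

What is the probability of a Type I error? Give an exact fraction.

28403547/640000000

Under H₀, Y ~ Binomial(7, 1/20); the Type I error rate is P(Y ≥ 2).
Via the complement, α = 1 − Σ_{j=0}^{1} C(7,j)(1/20)^j(19/20)^{7-j} = 28403547/640000000.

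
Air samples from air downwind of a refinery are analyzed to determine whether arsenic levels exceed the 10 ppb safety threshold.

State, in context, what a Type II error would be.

With the conventional null hypothesis that the arsenic concentration is at or below 10 ppb (safe):
A Type II error is failing to reject H₀ when H₀ is false.
Here that means certifying the site as safe when actually the arsenic concentration exceeds 10 ppb.

A Type II error would mean concluding that the arsenic concentration is at or below 10 ppb (safe) (or at least failing to establish that the arsenic concentration exceeds 10 ppb) when in fact the arsenic concentration exceeds 10 ppb.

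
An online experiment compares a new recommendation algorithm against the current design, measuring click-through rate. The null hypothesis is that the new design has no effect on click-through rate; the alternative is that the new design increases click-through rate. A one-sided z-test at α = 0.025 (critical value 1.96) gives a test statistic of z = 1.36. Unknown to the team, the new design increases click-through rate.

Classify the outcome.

Type II error

Since z = 1.36 ≤ z* = 1.96, H₀ is not rejected.
H₀ is false (actually the new design increases click-through rate).
Failing to reject a false H₀ is a Type II error.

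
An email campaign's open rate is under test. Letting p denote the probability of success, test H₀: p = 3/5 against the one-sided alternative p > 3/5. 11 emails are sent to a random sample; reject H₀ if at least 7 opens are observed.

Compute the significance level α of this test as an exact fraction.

5202873/9765625

α = P(reject H₀ | H₀ true) = P(X ≥ 7 | p = 3/5), with X ~ Binomial(11, 3/5).
P(X ≥ 7) = Σ_{j=7}^{11} C(11,j)·(3/5)^j·(2/5)^{11-j} = 5202873/9765625.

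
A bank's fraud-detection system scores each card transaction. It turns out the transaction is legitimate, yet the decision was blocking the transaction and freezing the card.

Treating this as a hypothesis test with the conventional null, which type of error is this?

The null hypothesis here is that the transaction is legitimate.
'Blocking the transaction and freezing the card' corresponds to rejecting H₀.
H₀ was rejected but H₀ is true — a Type I error (false positive).

Type I error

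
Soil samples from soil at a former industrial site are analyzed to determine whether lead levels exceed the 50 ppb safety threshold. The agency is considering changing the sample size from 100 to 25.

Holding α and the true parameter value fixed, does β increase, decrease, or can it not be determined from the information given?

It increases.

A smaller sample increases the standard error, so the sampling distributions under H₀ and Ha overlap more.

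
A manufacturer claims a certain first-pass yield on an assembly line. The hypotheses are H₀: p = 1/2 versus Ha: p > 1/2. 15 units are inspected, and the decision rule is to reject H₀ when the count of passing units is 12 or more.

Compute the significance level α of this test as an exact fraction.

Under H₀, K ~ Binomial(15, 1/2), and α = P(K ≥ 12).
P(K ≥ 12) = [C(15,12) + C(15,13) + C(15,14) + C(15,15)] / 2^15 = (455 + 105 + 15 + 1) / 32768 = 576/32768 = 9/512.

9/512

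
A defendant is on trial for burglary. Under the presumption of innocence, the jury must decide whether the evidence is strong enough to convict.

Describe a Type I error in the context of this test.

With the conventional null hypothesis that the defendant is innocent:
A Type I error is rejecting H₀ when H₀ is true.
Here that means convicting the defendant when actually the defendant is innocent.

A Type I error would mean concluding that the defendant is guilty when in fact the defendant is innocent.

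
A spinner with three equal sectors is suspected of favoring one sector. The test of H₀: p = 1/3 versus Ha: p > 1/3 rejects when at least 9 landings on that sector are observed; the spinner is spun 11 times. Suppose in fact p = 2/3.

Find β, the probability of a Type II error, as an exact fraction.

1675/2187

β = P(fail to reject H₀ | Ha true) = P(Y ≤ 8 | p = 2/3), Y ~ Binomial(11, 2/3).
Equivalently, β = 1 − P(Y ≥ 9) = 1675/2187.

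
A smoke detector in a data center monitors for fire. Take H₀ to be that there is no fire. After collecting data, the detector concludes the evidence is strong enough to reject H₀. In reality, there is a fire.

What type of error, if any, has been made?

The test rejected a false H₀ — the decision matches the true state.

No error (correct decision).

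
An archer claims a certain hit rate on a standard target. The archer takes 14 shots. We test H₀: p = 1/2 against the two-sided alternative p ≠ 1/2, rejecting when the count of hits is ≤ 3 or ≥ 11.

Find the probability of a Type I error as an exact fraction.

α = P(X ≤ 3 or X ≥ 11 | p = 1/2), X ~ Binomial(14, 1/2).
The two tails are symmetric, so α = 2·(1 + 14 + 91 + 364)/2^14 = 940/16384 = 235/4096.

235/4096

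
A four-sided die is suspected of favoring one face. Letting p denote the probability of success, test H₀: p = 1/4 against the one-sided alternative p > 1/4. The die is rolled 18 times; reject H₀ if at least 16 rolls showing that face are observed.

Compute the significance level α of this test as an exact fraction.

Under H₀, S ~ Binomial(18, 1/4), and α = P(S ≥ 16).
Summing C(18,j)(1/4)^j(3/4)^{18−j} for j = 16,…,18 gives 179/8589934592.

179/8589934592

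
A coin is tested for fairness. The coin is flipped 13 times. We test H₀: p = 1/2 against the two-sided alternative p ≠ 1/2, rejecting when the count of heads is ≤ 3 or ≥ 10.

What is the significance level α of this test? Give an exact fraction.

The significance level is the null-hypothesis probability of the rejection region {≤3} ∪ {≥10}.
Each tail has probability (1 + 13 + 78 + 286)/8192; doubling gives α = 756/8192 = 189/2048.

189/2048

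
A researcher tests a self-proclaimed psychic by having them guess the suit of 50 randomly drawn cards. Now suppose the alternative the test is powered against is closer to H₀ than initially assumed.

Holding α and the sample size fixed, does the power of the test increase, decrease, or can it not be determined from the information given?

When the true parameter is near the null value, the test has a harder time distinguishing Ha from H₀.
Since power = 1 − β and β increases, power decreases.

It decreases.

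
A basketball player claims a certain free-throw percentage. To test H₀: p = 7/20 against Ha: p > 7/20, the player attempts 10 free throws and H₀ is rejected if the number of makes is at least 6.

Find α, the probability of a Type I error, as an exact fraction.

486062490487/5120000000000

Under H₀, Y ~ Binomial(10, 7/20), and α = P(Y ≥ 6).
Adding the binomial terms for j = 6 through 10 with p = 7/20 yields 486062490487/5120000000000.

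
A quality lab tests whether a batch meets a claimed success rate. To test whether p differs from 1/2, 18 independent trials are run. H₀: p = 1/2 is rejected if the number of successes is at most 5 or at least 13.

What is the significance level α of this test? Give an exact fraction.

1577/16384

Under H₀, S ~ Binomial(18, 1/2); α is the probability of landing in either tail, P(S ≤ 5) + P(S ≥ 13).
Each tail has probability (1 + 18 + 153 + 816 + 3060 + 8568)/262144; doubling gives α = 25232/262144 = 1577/16384.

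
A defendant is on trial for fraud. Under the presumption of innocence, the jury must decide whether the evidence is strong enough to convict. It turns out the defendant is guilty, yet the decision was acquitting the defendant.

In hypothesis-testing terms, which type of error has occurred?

Type II error

The null hypothesis here is that the defendant is innocent.
'Acquitting the defendant' corresponds to failing to reject H₀.
H₀ was not rejected but H₀ is false — a Type II error (false negative).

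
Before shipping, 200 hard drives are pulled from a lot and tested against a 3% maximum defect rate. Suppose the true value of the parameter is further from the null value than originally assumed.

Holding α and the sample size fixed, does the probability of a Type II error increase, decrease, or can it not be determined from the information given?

The further the true parameter sits from the null value, the more of the Ha sampling distribution falls in the rejection region.

It decreases.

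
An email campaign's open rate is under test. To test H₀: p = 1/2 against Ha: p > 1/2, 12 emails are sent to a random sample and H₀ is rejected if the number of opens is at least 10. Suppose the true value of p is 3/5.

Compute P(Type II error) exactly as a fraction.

Under the alternative p = 3/5, S ~ Binomial(12, 3/5); β is the probability the test does not reject, P(S < 10).
Equivalently, β = 1 − P(S ≥ 10) = 44753744/48828125.

44753744/48828125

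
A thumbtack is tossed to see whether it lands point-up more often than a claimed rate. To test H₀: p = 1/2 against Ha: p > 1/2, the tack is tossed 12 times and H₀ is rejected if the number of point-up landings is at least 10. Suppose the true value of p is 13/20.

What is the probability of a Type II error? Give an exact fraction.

A Type II error is failing to reject when Ha holds: with p = 13/20, β = P(K ≤ 9).
Summing C(12,j)·(13/20)^j·(7/20)^{12-j} for j = 0..9 gives 695265215827749/819200000000000.

695265215827749/819200000000000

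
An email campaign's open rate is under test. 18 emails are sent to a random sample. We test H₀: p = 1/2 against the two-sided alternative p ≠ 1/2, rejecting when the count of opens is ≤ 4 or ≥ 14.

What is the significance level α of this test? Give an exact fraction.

253/8192

Under H₀, K ~ Binomial(18, 1/2); α is the probability of landing in either tail, P(K ≤ 4) + P(K ≥ 14).
By symmetry, α = 2·P(K ≤ 4) = 2·(1 + 18 + 153 + 816 + 3060)/262144 = 8096/262144 = 253/8192.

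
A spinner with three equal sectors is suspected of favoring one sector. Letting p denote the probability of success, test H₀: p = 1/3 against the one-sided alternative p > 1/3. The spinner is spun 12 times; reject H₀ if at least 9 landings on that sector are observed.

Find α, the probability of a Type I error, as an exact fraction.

α = P(reject H₀ | H₀ true) = P(X ≥ 9 | p = 1/3), with X ~ Binomial(12, 1/3).
Adding the binomial terms for j = 9 through 12 with p = 1/3 yields 683/177147.

683/177147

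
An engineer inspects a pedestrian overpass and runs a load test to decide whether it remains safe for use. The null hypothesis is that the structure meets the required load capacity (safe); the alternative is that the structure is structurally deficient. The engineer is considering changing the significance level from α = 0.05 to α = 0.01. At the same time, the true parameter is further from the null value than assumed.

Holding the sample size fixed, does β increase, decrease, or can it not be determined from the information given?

The first change alone would make β increase; the second alone would make β decrease. Which effect dominates depends on the magnitudes, which are not given.

Cannot be determined from the information given.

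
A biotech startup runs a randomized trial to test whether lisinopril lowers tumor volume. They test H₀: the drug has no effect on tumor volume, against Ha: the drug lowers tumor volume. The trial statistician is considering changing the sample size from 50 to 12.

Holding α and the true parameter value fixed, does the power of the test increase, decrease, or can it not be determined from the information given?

It decreases.

Reducing n widens both sampling distributions, so the test has less ability to distinguish Ha from H₀.
Since power = 1 − β and β increases, power decreases.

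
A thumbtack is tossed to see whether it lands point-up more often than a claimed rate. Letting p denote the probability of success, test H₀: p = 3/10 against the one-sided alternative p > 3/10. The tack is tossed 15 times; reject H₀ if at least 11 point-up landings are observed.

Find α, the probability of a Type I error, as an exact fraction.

α = P(reject H₀ | H₀ true) = P(K ≥ 11 | p = 3/10), with K ~ Binomial(15, 3/10).
Adding the binomial terms for j = 11 through 15 with p = 3/10 yields 672234069807/1000000000000000.

672234069807/1000000000000000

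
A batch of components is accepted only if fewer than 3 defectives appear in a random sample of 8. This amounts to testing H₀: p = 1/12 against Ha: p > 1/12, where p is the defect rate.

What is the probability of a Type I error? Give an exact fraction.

α = P(reject H₀ | H₀ true) = P(S ≥ 3 | p = 1/12), S ~ Binomial(8, 1/12).
Computing the lower-tail complement: 1 − 139953319/143327232 = 3373913/143327232.

3373913/143327232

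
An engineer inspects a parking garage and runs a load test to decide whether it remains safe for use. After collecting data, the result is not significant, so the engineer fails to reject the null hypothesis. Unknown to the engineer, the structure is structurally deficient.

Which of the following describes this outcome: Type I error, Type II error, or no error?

The conventional null hypothesis here is that the structure meets the required load capacity (safe).
H₀ was not rejected, but H₀ is actually false.
Failing to reject a false null hypothesis is a Type II error (false negative).

Type II error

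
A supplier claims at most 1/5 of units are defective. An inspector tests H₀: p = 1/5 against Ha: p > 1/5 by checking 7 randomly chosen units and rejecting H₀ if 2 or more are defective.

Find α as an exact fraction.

33069/78125

Under H₀, K ~ Binomial(7, 1/5); the Type I error rate is P(K ≥ 2).
Computing the lower-tail complement: 1 − 45056/78125 = 33069/78125.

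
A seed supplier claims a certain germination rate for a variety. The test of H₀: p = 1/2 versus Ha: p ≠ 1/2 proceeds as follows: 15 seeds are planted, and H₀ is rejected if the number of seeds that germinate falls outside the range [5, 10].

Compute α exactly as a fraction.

Under H₀, Y ~ Binomial(15, 1/2); α is the probability of landing in either tail, P(Y ≤ 4) + P(Y ≥ 11).
Each tail has probability (1 + 15 + 105 + 455 + 1365)/32768; doubling gives α = 3882/32768 = 1941/16384.

1941/16384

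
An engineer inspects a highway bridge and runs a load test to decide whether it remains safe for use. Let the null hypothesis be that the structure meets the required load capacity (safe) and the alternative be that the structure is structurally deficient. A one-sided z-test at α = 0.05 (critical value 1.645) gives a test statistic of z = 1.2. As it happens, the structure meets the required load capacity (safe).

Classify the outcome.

No error (correct decision).

Since z = 1.2 ≤ z* = 1.645, H₀ is not rejected.
H₀ is true (actually the structure meets the required load capacity (safe)).
The decision matches the true state — no error.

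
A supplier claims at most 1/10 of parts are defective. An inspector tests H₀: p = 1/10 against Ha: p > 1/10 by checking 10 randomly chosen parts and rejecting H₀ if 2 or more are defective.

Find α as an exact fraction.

α = P(reject H₀ | H₀ true) = P(X ≥ 2 | p = 1/10), X ~ Binomial(10, 1/10).
α = 1 − P(X ≤ 1) = 1 − 7360989291/10000000000 = 2639010709/10000000000.

2639010709/10000000000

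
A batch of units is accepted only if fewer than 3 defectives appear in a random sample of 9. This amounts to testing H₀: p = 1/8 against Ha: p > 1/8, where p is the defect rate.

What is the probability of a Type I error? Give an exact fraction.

α = P(reject H₀ | H₀ true) = P(S ≥ 3 | p = 1/8), S ~ Binomial(9, 1/8).
Via the complement, α = 1 − Σ_{j=0}^{2} C(9,j)(1/8)^j(7/8)^{9-j} = 3083341/33554432.

3083341/33554432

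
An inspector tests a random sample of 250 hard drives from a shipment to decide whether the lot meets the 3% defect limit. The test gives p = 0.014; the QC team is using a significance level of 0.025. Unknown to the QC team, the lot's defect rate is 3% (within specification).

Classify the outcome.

The conventional null hypothesis is that the lot's defect rate is 3% (within specification).
Since p = 0.014 < α = 0.025, H₀ is rejected.
H₀ is true (actually the lot's defect rate is 3% (within specification)).
Rejecting a true H₀ is a Type I error.

Type I error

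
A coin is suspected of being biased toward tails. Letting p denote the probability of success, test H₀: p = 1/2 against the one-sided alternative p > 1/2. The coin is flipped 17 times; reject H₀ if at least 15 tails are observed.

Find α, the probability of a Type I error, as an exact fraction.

77/65536

The Type I error probability is α = P(K ≥ 15) computed under H₀, where K ~ Binomial(17, 1/2).
Summing the upper tail: (136 + 17 + 1) / 2^17 = 154/131072 = 77/65536.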